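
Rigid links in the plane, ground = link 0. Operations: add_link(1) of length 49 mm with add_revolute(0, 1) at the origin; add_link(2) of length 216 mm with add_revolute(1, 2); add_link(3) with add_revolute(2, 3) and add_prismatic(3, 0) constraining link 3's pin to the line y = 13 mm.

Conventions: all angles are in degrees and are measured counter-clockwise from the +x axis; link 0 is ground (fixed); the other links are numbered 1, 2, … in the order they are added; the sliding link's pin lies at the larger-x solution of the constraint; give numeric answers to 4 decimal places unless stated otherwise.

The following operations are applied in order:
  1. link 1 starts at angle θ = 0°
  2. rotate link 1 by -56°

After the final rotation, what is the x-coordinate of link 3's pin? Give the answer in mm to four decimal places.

geometry: r = 49 mm, L = 216 mm, e = 13 mm; θ starts at 0°
rotate link 1 by -56°: θ ← 0° -56° = -56°
crank pin P = (r cos θ, r sin θ) = (27.400452, -40.622841)
h = r sin θ − e = -40.622841 − 13 = -53.622841
x = r cos θ + √(L² − h²) = 27.400452 + 209.238120 = 236.638572

236.6386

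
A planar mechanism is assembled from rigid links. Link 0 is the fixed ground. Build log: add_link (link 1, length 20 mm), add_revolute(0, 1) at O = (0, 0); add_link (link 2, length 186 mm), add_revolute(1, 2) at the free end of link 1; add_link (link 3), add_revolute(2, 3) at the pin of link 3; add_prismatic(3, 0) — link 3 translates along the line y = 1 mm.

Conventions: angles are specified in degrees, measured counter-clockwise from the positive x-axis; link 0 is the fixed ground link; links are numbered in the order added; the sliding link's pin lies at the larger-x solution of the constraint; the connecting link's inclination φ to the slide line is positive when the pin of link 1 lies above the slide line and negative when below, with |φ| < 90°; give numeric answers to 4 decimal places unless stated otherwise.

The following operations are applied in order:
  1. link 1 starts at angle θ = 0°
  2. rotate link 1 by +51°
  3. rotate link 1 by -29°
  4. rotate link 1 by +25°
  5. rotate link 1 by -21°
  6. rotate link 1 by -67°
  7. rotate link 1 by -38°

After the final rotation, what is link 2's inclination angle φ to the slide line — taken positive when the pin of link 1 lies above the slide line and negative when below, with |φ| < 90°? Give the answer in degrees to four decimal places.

geometry: r = 20 mm, L = 186 mm, e = 1 mm; θ starts at 0°
rotate link 1 by +51°: θ ← 0° +51° = 51°
rotate link 1 by -29°: θ ← 51° -29° = 22°
rotate link 1 by +25°: θ ← 22° +25° = 47°
rotate link 1 by -21°: θ ← 47° -21° = 26°
rotate link 1 by -67°: θ ← 26° -67° = -41°
rotate link 1 by -38°: θ ← -41° -38° = -79°
h = r sin θ − e = -19.632544 − 1 = -20.632544
sin φ = h / L = -20.632544 / 186 = -0.11092765
φ = arcsin(-0.11092765) = -6.368794°

-6.3688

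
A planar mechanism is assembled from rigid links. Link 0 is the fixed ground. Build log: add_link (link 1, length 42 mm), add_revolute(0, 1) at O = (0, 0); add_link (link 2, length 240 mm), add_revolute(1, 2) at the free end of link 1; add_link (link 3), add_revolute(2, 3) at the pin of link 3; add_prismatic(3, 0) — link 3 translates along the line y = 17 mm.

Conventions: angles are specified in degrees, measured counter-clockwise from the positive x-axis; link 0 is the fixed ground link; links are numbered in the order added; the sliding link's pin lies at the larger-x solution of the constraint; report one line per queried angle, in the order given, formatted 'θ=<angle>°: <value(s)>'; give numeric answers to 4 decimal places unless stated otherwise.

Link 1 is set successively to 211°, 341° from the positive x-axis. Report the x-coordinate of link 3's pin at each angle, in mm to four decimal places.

geometry: r = 42 mm, L = 240 mm, e = 17 mm
θ=211°: crank pin P = (r cos θ, r sin θ) = (-36.001027, -21.631599)
θ=211°: h = r sin θ − e = -21.631599 − 17 = -38.631599
θ=211°: x = r cos θ + √(L² − h²) = -36.001027 + 236.870428 = 200.869401
θ=341°: crank pin P = (r cos θ, r sin θ) = (39.711780, -13.673862)
θ=341°: h = r sin θ − e = -13.673862 − 17 = -30.673862
θ=341°: x = r cos θ + √(L² − h²) = 39.711780 + 238.031750 = 277.743530

θ=211°: 200.8694
θ=341°: 277.7435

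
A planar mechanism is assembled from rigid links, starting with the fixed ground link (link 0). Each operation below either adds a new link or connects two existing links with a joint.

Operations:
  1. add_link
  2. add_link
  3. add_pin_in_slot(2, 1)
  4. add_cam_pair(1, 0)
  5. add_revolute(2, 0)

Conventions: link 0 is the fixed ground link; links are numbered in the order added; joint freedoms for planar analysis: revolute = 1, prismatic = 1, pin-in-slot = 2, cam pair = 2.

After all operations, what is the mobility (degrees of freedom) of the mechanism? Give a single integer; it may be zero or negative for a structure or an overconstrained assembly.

(L,J1,J2)=(1,0,0); link0 fixed
link1: (2,0,0)
link2: (3,0,0)
PS 2-1 [J2]: (3,0,1)
C 1-0 [J2]: (3,0,2)
R 2-0 [J1]: (3,1,2)
Grübler: 3·2 − 2·1 − 2 = 2

M = 2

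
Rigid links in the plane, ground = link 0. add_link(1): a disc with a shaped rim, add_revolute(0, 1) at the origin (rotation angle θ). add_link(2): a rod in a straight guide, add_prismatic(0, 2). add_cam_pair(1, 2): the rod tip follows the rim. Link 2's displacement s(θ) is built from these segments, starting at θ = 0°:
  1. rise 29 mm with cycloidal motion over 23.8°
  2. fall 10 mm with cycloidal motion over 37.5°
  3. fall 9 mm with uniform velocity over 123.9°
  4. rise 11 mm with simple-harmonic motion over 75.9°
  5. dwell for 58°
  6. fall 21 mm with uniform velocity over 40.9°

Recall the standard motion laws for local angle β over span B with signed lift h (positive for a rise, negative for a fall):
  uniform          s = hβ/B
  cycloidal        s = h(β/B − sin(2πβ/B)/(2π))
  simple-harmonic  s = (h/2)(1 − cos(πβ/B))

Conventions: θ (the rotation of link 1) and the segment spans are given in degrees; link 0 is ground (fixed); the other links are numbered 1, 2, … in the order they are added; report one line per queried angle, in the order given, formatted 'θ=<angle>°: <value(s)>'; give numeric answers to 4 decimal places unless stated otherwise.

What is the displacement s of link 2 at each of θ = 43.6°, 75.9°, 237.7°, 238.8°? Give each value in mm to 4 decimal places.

segment 1 (0° to 23.8°, cycloidal, h = 29) is passed completely: s = 0.0000 + (29) = 29.0000
θ = 43.6° falls in segment 2 (23.8° to 61.3°, cycloidal, h = -10): β = 43.6 − 23.8 = 19.8°, B = 37.5°; Δs = -10·(0.5280 − sin(2π·0.5280)/(2π)) = -5.5586; s = 29.0000 − 5.5586 = 23.4414
segment 2 (23.8° to 61.3°, cycloidal, h = -10) is passed completely: s = 29.0000 + (-10) = 19.0000
θ = 75.9° falls in segment 3 (61.3° to 185.2°, uniform, h = -9): β = 75.9 − 61.3 = 14.6°, B = 123.9°; Δs = -9·14.6/123.9 = -1.0605; s = 19.0000 − 1.0605 = 17.9395
segment 3 (61.3° to 185.2°, uniform, h = -9) is passed completely: s = 19.0000 + (-9) = 10.0000
θ = 237.7° falls in segment 4 (185.2° to 261.1°, simple-harmonic, h = 11): β = 237.7 − 185.2 = 52.5°, B = 75.9°; Δs = 11/2·(1 − cos(π·0.6917)) = 8.6157; s = 10.0000 + 8.6157 = 18.6157
θ = 238.8° falls in segment 4 (185.2° to 261.1°, simple-harmonic, h = 11): β = 238.8 − 185.2 = 53.6°, B = 75.9°; Δs = 11/2·(1 − cos(π·0.7062)) = 8.8188; s = 10.0000 + 8.8188 = 18.8188

θ=43.6°: 23.4414
θ=75.9°: 17.9395
θ=237.7°: 18.6157
θ=238.8°: 18.8188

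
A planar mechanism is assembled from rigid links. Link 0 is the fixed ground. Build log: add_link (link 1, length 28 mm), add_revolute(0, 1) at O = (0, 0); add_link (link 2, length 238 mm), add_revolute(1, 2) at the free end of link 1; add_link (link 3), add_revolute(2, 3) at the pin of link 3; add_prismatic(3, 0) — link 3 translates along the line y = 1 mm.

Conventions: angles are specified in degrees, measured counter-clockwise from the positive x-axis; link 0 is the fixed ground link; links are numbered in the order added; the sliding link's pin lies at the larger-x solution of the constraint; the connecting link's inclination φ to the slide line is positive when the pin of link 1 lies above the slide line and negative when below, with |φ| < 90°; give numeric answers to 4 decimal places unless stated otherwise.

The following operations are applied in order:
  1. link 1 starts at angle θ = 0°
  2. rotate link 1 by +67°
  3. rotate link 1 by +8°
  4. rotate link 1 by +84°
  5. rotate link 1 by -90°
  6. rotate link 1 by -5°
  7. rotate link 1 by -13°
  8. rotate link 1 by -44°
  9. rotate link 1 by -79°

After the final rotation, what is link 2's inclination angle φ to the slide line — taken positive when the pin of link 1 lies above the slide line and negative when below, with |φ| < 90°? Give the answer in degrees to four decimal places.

geometry: r = 28 mm, L = 238 mm, e = 1 mm; θ starts at 0°
rotate link 1 by +67°: θ ← 0° +67° = 67°
rotate link 1 by +8°: θ ← 67° +8° = 75°
rotate link 1 by +84°: θ ← 75° +84° = 159°
rotate link 1 by -90°: θ ← 159° -90° = 69°
rotate link 1 by -5°: θ ← 69° -5° = 64°
rotate link 1 by -13°: θ ← 64° -13° = 51°
rotate link 1 by -44°: θ ← 51° -44° = 7°
rotate link 1 by -79°: θ ← 7° -79° = -72°
h = r sin θ − e = -26.629582 − 1 = -27.629582
sin φ = h / L = -27.629582 / 238 = -0.11609068
φ = arcsin(-0.11609068) = -6.666538°

-6.6665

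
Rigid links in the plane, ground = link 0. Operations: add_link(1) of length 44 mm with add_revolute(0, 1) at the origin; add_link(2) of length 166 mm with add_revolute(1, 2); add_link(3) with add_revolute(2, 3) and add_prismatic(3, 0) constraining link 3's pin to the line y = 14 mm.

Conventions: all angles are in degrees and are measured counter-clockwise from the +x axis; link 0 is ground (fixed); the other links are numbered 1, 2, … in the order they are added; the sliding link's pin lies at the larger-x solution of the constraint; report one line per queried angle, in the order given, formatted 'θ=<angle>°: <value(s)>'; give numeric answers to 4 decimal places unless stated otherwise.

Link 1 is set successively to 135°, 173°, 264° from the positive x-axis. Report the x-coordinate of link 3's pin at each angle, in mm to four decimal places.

geometry: r = 44 mm, L = 166 mm, e = 14 mm
θ=135°: crank pin P = (r cos θ, r sin θ) = (-31.112698, 31.112698)
θ=135°: h = r sin θ − e = 31.112698 − 14 = 17.112698
θ=135°: x = r cos θ + √(L² − h²) = -31.112698 + 165.115582 = 134.002884
θ=173°: crank pin P = (r cos θ, r sin θ) = (-43.672031, 5.362251)
θ=173°: h = r sin θ − e = 5.362251 − 14 = -8.637749
θ=173°: x = r cos θ + √(L² − h²) = -43.672031 + 165.775117 = 122.103086
θ=264°: crank pin P = (r cos θ, r sin θ) = (-4.599252, -43.758963)
θ=264°: h = r sin θ − e = -43.758963 − 14 = -57.758963
θ=264°: x = r cos θ + √(L² − h²) = -4.599252 + 155.627447 = 151.028194

θ=135°: 134.0029
θ=173°: 122.1031
θ=264°: 151.0282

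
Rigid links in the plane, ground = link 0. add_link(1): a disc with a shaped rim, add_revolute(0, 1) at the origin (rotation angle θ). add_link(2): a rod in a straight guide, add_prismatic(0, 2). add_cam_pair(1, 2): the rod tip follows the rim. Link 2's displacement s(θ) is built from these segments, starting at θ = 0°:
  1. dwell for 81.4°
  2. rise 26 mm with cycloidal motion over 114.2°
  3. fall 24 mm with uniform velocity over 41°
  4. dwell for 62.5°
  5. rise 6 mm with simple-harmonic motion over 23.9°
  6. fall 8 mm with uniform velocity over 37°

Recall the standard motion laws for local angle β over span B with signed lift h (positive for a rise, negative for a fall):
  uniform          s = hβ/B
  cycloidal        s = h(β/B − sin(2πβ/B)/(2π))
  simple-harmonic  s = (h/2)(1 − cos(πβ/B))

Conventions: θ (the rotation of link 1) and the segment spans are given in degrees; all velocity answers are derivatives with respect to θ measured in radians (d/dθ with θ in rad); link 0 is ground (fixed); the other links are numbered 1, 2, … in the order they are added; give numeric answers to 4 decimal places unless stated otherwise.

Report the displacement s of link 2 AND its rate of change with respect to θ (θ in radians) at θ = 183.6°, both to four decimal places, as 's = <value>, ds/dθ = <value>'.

segment 1 (0° to 81.4°, dwell): s unchanged at 0.0000
θ = 183.6° falls in segment 2 (81.4° to 195.6°, cycloidal, h = 26): β = 183.6 − 81.4 = 102.2°, B = 114.2°; Δs = 26·(0.8949 − sin(2π·0.8949)/(2π)) = 25.8058; s = 0.0000 + 25.8058 = 25.8058
velocity in seg [81.4°–195.6°] (cycloidal), θ in radians: β = 102.2° = 1.7837 rad, B = 114.2° = 1.9932 rad; ds/dθ = (h/B)(1 − cos(2πβ/B)) = (26/1.9932)(1 − cos(2π·0.8949)) = 2.741299 mm/rad

s = 25.8058, ds/dθ = 2.7413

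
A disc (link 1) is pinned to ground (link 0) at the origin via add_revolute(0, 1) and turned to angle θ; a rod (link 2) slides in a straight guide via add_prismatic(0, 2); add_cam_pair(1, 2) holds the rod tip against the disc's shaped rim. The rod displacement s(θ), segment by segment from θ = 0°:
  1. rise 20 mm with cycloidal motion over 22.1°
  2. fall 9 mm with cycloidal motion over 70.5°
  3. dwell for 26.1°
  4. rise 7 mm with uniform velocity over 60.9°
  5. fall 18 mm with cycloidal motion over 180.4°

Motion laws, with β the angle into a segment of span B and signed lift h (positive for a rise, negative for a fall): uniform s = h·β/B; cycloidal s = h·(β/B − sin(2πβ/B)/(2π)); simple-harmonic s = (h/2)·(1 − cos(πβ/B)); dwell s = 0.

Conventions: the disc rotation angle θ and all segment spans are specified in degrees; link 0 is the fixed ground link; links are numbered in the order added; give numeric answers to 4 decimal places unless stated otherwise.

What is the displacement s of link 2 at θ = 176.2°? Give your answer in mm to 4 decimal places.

segment 1 (0° to 22.1°, cycloidal, h = 20) is passed completely: s = 0.0000 + (20) = 20.0000
segment 2 (22.1° to 92.6°, cycloidal, h = -9) is passed completely: s = 20.0000 + (-9) = 11.0000
segment 3 (92.6° to 118.7°, dwell): s unchanged at 11.0000
θ = 176.2° falls in segment 4 (118.7° to 179.6°, uniform, h = 7): β = 176.2 − 118.7 = 57.5°, B = 60.9°; Δs = 7·57.5/60.9 = 6.6092; s = 11.0000 + 6.6092 = 17.6092

17.6092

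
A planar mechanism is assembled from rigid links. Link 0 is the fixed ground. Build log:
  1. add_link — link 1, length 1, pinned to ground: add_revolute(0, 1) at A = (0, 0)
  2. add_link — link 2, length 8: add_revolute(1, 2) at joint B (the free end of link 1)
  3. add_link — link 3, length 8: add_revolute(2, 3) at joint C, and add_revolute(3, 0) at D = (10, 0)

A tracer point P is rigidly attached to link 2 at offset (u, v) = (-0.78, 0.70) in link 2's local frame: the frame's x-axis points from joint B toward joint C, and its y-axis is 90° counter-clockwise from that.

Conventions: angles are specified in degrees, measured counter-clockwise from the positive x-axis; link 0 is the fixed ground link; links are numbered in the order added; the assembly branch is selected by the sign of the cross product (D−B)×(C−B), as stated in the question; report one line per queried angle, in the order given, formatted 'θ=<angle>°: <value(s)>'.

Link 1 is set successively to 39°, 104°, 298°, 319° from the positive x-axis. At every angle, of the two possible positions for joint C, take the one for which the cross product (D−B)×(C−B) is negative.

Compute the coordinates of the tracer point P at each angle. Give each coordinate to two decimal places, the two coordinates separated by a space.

A=(0,0), D=(10.00,0)
θ=39°: B = A + 1.00·(cos39°, sin39°) = (0.7771, 0.6293)
θ=39°: |BD| = 9.2443
θ=39°: circle(B,8.00) ∩ circle(D,8.00): a=4.6221, h=6.5296
θ=39°:   candidates: C₊=(5.8331,6.8291) cross=60.362; C₋=(4.9441,-6.1998) cross=-60.362
θ=39°:   branch - wants cross < 0 → take C=(4.9441,-6.1998) (cross=-60.362)
θ=39°: ex = (C−B)/|BC| = (0.5209,-0.8536); ey = (0.8536,0.5209)
θ=39°: P = B + -0.78·ex + 0.70·ey = (0.9684,1.6598)
θ=104°: B = A + 1.00·(cos104°, sin104°) = (-0.2419, 0.9703)
θ=104°: |BD| = 10.2878
θ=104°: circle(B,8.00) ∩ circle(D,8.00): a=5.1439, h=6.1270
θ=104°:   candidates: C₊=(5.4569,6.5849) cross=63.033; C₋=(4.3012,-5.6146) cross=-63.033
θ=104°:   branch - wants cross < 0 → take C=(4.3012,-5.6146) (cross=-63.033)
θ=104°: ex = (C−B)/|BC| = (0.5679,-0.8231); ey = (0.8231,0.5679)
θ=104°: P = B + -0.78·ex + 0.70·ey = (-0.1087,2.0098)
θ=298°: B = A + 1.00·(cos298°, sin298°) = (0.4695, -0.8829)
θ=298°: |BD| = 9.5713
θ=298°: circle(B,8.00) ∩ circle(D,8.00): a=4.7857, h=6.4107
θ=298°:   candidates: C₊=(4.6434,5.9419) cross=61.359; C₋=(5.8261,-6.8249) cross=-61.359
θ=298°:   branch - wants cross < 0 → take C=(5.8261,-6.8249) (cross=-61.359)
θ=298°: ex = (C−B)/|BC| = (0.6696,-0.7427); ey = (0.7427,0.6696)
θ=298°: P = B + -0.78·ex + 0.70·ey = (0.4671,0.1651)
θ=319°: B = A + 1.00·(cos319°, sin319°) = (0.7547, -0.6561)
θ=319°: |BD| = 9.2685
θ=319°: circle(B,8.00) ∩ circle(D,8.00): a=4.6343, h=6.5210
θ=319°:   candidates: C₊=(4.9158,6.1766) cross=60.440; C₋=(5.8389,-6.8327) cross=-60.440
θ=319°:   branch - wants cross < 0 → take C=(5.8389,-6.8327) (cross=-60.440)
θ=319°: ex = (C−B)/|BC| = (0.6355,-0.7721); ey = (0.7721,0.6355)
θ=319°: P = B + -0.78·ex + 0.70·ey = (0.7995,0.3910)

θ=39°: 0.97 1.66
θ=104°: -0.11 2.01
θ=298°: 0.47 0.17
θ=319°: 0.80 0.39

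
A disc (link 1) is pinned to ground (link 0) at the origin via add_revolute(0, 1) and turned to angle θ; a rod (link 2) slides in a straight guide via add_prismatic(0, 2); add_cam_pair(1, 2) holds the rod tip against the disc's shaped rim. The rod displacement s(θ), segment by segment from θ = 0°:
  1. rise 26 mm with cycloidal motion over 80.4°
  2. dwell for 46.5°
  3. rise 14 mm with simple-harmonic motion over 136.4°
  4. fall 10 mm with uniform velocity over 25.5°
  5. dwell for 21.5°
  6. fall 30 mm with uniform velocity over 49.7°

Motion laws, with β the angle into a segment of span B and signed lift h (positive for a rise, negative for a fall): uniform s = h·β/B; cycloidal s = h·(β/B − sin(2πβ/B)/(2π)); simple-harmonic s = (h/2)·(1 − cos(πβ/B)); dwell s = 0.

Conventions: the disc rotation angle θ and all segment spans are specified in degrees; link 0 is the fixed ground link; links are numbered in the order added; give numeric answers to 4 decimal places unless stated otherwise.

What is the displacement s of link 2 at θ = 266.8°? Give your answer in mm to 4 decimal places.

segment 1 (0° to 80.4°, cycloidal, h = 26) is passed completely: s = 0.0000 + (26) = 26.0000
segment 2 (80.4° to 126.9°, dwell): s unchanged at 26.0000
segment 3 (126.9° to 263.3°, simple-harmonic, h = 14) is passed completely: s = 26.0000 + (14) = 40.0000
θ = 266.8° falls in segment 4 (263.3° to 288.8°, uniform, h = -10): β = 266.8 − 263.3 = 3.5°, B = 25.5°; Δs = -10·3.5/25.5 = -1.3725; s = 40.0000 − 1.3725 = 38.6275

38.6275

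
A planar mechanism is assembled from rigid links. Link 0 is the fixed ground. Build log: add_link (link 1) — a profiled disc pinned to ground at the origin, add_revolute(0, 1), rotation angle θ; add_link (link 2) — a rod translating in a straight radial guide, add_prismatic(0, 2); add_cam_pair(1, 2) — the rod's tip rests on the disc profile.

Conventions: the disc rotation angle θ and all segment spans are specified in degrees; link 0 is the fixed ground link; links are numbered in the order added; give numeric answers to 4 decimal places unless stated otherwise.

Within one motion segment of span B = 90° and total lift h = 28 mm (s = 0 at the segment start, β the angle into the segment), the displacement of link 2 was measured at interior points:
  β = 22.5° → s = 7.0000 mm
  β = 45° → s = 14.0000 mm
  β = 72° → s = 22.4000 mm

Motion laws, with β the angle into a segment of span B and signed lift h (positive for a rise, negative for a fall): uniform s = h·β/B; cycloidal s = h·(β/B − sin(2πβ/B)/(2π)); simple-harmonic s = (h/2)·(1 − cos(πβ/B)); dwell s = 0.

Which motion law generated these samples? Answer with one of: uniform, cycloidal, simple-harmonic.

candidates at β/B = r: uniform s = h·r (linear in β); cycloidal s = h·(r − sin(2πr)/(2π)); simple-harmonic s = (h/2)(1 − cos(πr))
β=22.5°: printed 7.0000 | uniform 7.0000, cycloidal 2.5437, simple-harmonic 4.1005
β=45°: printed 14.0000 | uniform 14.0000, cycloidal 14.0000, simple-harmonic 14.0000
β=72°: printed 22.4000 | uniform 22.4000, cycloidal 26.6382, simple-harmonic 25.3262
only one law matches every sample → uniform

uniform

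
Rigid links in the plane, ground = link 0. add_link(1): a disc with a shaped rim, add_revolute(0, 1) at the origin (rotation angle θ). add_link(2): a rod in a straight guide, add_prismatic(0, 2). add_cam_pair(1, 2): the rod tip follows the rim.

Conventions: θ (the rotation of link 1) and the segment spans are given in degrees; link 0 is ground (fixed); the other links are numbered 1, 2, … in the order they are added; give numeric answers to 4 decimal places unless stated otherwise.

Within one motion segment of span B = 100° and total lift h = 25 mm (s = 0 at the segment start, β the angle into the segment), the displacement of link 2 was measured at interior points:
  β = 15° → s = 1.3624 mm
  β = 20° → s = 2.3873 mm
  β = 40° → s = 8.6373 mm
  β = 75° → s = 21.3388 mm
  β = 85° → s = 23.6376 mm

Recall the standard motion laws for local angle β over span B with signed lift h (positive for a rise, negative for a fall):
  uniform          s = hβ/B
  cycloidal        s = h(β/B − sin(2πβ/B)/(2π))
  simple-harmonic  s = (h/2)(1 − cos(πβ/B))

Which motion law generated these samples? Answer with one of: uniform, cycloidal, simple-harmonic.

candidates at β/B = r: uniform s = h·r (linear in β); cycloidal s = h·(r − sin(2πr)/(2π)); simple-harmonic s = (h/2)(1 − cos(πr))
β=15°: printed 1.3624 | uniform 3.7500, cycloidal 0.5310, simple-harmonic 1.3624
β=20°: printed 2.3873 | uniform 5.0000, cycloidal 1.2159, simple-harmonic 2.3873
β=40°: printed 8.6373 | uniform 10.0000, cycloidal 7.6613, simple-harmonic 8.6373
β=75°: printed 21.3388 | uniform 18.7500, cycloidal 22.7289, simple-harmonic 21.3388
β=85°: printed 23.6376 | uniform 21.2500, cycloidal 24.4690, simple-harmonic 23.6376
only one law matches every sample → simple-harmonic

simple-harmonic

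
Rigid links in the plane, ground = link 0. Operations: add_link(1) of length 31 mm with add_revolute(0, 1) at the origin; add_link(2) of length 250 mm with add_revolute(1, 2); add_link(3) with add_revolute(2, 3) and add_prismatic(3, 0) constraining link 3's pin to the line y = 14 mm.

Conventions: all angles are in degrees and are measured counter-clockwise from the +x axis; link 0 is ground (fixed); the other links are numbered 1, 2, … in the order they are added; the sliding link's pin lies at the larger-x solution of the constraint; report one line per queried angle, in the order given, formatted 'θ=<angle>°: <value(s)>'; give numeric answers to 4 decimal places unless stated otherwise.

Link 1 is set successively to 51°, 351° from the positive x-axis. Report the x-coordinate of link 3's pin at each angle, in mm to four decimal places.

geometry: r = 31 mm, L = 250 mm, e = 14 mm
θ=51°: crank pin P = (r cos θ, r sin θ) = (19.508932, 24.091525)
θ=51°: h = r sin θ − e = 24.091525 − 14 = 10.091525
θ=51°: x = r cos θ + √(L² − h²) = 19.508932 + 249.796239 = 269.305171
θ=351°: crank pin P = (r cos θ, r sin θ) = (30.618339, -4.849468)
θ=351°: h = r sin θ − e = -4.849468 − 14 = -18.849468
θ=351°: x = r cos θ + √(L² − h²) = 30.618339 + 249.288382 = 279.906721

θ=51°: 269.3052
θ=351°: 279.9067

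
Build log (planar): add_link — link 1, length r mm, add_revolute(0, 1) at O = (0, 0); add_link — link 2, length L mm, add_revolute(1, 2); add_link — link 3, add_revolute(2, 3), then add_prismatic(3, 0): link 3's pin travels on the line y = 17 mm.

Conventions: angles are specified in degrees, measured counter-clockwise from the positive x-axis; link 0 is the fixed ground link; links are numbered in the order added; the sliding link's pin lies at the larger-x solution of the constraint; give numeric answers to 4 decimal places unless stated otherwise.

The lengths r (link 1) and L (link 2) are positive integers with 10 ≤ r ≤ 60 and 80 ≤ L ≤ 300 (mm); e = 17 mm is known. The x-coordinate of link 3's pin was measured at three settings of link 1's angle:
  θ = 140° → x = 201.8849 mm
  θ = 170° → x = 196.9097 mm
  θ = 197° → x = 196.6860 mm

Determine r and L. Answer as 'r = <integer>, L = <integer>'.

constraint per measurement: (x − r cos θ)² + (r sin θ − e)² = L²
subtracting the θ₁ and θ₂ equations cancels the r² and L² terms:
r = (x₁² − x₂²) / (2[(x₁cos θ₁ + e sin θ₁) − (x₂cos θ₂ + e sin θ₂)]) = 20.9997 → r = 21
L² = (x₁ − r cos θ₁)² + (r sin θ₁ − e)² = 47523.9803 → L = 218.0000 → L = 218
check at θ₃=197°: x = 196.6860 (printed 196.6860) ✓

r = 21, L = 218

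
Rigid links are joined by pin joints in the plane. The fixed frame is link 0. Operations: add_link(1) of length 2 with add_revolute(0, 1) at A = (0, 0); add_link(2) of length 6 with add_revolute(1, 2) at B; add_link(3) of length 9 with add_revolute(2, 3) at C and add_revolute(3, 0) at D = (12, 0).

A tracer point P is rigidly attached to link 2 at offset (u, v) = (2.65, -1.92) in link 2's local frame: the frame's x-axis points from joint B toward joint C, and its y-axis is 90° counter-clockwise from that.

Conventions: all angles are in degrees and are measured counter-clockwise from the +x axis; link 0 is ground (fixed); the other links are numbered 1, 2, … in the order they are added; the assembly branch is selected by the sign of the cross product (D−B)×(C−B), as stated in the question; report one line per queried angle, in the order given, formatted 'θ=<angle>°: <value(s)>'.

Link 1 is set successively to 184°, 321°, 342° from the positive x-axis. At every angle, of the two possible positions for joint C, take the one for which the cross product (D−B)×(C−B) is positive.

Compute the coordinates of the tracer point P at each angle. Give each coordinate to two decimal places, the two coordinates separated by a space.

A=(0,0), D=(12.00,0)
θ=184°: B = A + 2.00·(cos184°, sin184°) = (-1.9951, -0.1395)
θ=184°: |BD| = 13.9958
θ=184°: circle(B,6.00) ∩ circle(D,9.00): a=5.3903, h=2.6353
θ=184°:   candidates: C₊=(3.3686,2.5494) cross=36.883; C₋=(3.4212,-2.7209) cross=-36.883
θ=184°:   branch + wants cross > 0 → take C=(3.3686,2.5494) (cross=36.883)
θ=184°: ex = (C−B)/|BC| = (0.8940,0.4481); ey = (-0.4481,0.8940)
θ=184°: P = B + 2.65·ex + -1.92·ey = (1.2343,-0.6683)
θ=321°: B = A + 2.00·(cos321°, sin321°) = (1.5543, -1.2586)
θ=321°: |BD| = 10.5213
θ=321°: circle(B,6.00) ∩ circle(D,9.00): a=3.1221, h=5.1237
θ=321°:   candidates: C₊=(4.0410,4.2018) cross=53.908; C₋=(5.2669,-5.9721) cross=-53.908
θ=321°:   branch + wants cross > 0 → take C=(4.0410,4.2018) (cross=53.908)
θ=321°: ex = (C−B)/|BC| = (0.4145,0.9101); ey = (-0.9101,0.4145)
θ=321°: P = B + 2.65·ex + -1.92·ey = (4.3999,0.3573)
θ=342°: B = A + 2.00·(cos342°, sin342°) = (1.9021, -0.6180)
θ=342°: |BD| = 10.1168
θ=342°: circle(B,6.00) ∩ circle(D,9.00): a=2.8344, h=5.2883
θ=342°:   candidates: C₊=(4.4081,4.8336) cross=53.501; C₋=(5.0542,-5.7233) cross=-53.501
θ=342°:   branch + wants cross > 0 → take C=(4.4081,4.8336) (cross=53.501)
θ=342°: ex = (C−B)/|BC| = (0.4177,0.9086); ey = (-0.9086,0.4177)
θ=342°: P = B + 2.65·ex + -1.92·ey = (4.7534,0.9878)

θ=184°: 1.23 -0.67
θ=321°: 4.40 0.36
θ=342°: 4.75 0.99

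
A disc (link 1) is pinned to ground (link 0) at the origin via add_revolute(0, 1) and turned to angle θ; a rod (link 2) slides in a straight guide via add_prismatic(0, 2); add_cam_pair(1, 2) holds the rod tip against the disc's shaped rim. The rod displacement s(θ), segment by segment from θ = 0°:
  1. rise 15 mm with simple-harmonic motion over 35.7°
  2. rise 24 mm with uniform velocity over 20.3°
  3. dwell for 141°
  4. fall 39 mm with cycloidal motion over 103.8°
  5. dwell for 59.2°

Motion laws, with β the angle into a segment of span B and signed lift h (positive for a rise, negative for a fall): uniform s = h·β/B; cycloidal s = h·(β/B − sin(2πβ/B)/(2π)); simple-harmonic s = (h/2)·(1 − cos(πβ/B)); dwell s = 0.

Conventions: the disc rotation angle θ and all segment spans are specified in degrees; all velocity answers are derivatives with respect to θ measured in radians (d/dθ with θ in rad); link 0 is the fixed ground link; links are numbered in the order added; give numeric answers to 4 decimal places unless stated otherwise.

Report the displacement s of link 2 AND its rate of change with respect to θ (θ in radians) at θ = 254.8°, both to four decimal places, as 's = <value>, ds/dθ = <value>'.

segment 1 (0° to 35.7°, simple-harmonic, h = 15) is passed completely: s = 0.0000 + (15) = 15.0000
segment 2 (35.7° to 56°, uniform, h = 24) is passed completely: s = 15.0000 + (24) = 39.0000
segment 3 (56° to 197°, dwell): s unchanged at 39.0000
θ = 254.8° falls in segment 4 (197° to 300.8°, cycloidal, h = -39): β = 254.8 − 197 = 57.8°, B = 103.8°; Δs = -39·(0.5568 − sin(2π·0.5568)/(2π)) = -23.8867; s = 39.0000 − 23.8867 = 15.1133
velocity in seg [197°–300.8°] (cycloidal), θ in radians: β = 57.8° = 1.0088 rad, B = 103.8° = 1.8117 rad; ds/dθ = (h/B)(1 − cos(2πβ/B)) = ((-39)/1.8117)(1 − cos(2π·0.5568)) = -41.696294 mm/rad

s = 15.1133, ds/dθ = -41.6963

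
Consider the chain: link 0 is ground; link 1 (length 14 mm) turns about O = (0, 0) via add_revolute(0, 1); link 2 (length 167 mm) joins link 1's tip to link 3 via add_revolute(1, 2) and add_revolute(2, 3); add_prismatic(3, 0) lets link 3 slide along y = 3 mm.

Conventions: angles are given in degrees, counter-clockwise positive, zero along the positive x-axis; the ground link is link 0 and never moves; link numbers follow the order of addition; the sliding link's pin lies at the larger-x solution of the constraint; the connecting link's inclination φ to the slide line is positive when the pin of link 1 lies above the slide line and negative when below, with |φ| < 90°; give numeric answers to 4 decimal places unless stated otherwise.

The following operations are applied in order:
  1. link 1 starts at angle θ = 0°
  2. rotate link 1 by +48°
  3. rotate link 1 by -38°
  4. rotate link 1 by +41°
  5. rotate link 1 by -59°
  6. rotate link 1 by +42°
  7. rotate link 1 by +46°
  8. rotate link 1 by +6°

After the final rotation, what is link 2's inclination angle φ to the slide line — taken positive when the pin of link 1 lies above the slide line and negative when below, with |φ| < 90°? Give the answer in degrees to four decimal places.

geometry: r = 14 mm, L = 167 mm, e = 3 mm; θ starts at 0°
rotate link 1 by +48°: θ ← 0° +48° = 48°
rotate link 1 by -38°: θ ← 48° -38° = 10°
rotate link 1 by +41°: θ ← 10° +41° = 51°
rotate link 1 by -59°: θ ← 51° -59° = -8°
rotate link 1 by +42°: θ ← -8° +42° = 34°
rotate link 1 by +46°: θ ← 34° +46° = 80°
rotate link 1 by +6°: θ ← 80° +6° = 86°
h = r sin θ − e = 13.965897 − 3 = 10.965897
sin φ = h / L = 10.965897 / 167 = 0.06566405
φ = arcsin(0.06566405) = 3.764982°

3.7650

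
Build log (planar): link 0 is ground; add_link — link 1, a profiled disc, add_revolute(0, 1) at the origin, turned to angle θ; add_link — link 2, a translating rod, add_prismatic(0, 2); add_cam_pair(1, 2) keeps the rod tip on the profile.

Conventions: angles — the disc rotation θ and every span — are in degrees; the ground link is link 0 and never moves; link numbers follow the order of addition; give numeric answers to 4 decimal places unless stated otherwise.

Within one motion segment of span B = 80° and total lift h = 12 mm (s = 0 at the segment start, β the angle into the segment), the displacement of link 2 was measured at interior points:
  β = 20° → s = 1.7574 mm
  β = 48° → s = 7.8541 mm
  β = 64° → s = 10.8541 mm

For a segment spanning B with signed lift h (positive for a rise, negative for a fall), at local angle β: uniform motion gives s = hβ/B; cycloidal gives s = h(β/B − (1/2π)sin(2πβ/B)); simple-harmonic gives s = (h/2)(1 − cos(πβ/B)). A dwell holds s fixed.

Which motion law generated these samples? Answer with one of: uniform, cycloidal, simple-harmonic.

candidates at β/B = r: uniform s = h·r (linear in β); cycloidal s = h·(r − sin(2πr)/(2π)); simple-harmonic s = (h/2)(1 − cos(πr))
β=20°: printed 1.7574 | uniform 3.0000, cycloidal 1.0901, simple-harmonic 1.7574
β=48°: printed 7.8541 | uniform 7.2000, cycloidal 8.3226, simple-harmonic 7.8541
β=64°: printed 10.8541 | uniform 9.6000, cycloidal 11.4164, simple-harmonic 10.8541
only one law matches every sample → simple-harmonic

simple-harmonic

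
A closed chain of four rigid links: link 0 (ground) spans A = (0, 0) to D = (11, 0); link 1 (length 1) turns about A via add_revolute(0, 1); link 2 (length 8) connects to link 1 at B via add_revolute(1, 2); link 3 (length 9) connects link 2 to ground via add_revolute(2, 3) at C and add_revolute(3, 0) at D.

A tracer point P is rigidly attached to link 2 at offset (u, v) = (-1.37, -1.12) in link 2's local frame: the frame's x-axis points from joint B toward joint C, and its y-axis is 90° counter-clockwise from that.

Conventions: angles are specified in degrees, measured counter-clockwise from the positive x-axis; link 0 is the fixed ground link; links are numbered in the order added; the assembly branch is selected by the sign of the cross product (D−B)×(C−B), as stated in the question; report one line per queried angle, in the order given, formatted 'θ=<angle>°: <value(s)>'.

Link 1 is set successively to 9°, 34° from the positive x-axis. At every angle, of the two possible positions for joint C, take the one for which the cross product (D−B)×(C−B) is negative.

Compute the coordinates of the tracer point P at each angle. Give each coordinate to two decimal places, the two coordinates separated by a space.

A=(0,0), D=(11.00,0)
θ=9°: B = A + 1.00·(cos9°, sin9°) = (0.9877, 0.1564)
θ=9°: |BD| = 10.0135
θ=9°: circle(B,8.00) ∩ circle(D,9.00): a=4.1579, h=6.8346
θ=9°:   candidates: C₊=(5.2519,6.9252) cross=68.438; C₋=(5.0383,-6.7423) cross=-68.438
θ=9°:   branch - wants cross < 0 → take C=(5.0383,-6.7423) (cross=-68.438)
θ=9°: ex = (C−B)/|BC| = (0.5063,-0.8623); ey = (0.8623,0.5063)
θ=9°: P = B + -1.37·ex + -1.12·ey = (-0.6718,0.7708)
θ=34°: B = A + 1.00·(cos34°, sin34°) = (0.8290, 0.5592)
θ=34°: |BD| = 10.1863
θ=34°: circle(B,8.00) ∩ circle(D,9.00): a=4.2587, h=6.7723
θ=34°:   candidates: C₊=(5.4531,7.0874) cross=68.984; C₋=(4.7096,-6.4366) cross=-68.984
θ=34°:   branch - wants cross < 0 → take C=(4.7096,-6.4366) (cross=-68.984)
θ=34°: ex = (C−B)/|BC| = (0.4851,-0.8745); ey = (0.8745,0.4851)
θ=34°: P = B + -1.37·ex + -1.12·ey = (-0.8149,1.2140)

θ=9°: -0.67 0.77
θ=34°: -0.81 1.21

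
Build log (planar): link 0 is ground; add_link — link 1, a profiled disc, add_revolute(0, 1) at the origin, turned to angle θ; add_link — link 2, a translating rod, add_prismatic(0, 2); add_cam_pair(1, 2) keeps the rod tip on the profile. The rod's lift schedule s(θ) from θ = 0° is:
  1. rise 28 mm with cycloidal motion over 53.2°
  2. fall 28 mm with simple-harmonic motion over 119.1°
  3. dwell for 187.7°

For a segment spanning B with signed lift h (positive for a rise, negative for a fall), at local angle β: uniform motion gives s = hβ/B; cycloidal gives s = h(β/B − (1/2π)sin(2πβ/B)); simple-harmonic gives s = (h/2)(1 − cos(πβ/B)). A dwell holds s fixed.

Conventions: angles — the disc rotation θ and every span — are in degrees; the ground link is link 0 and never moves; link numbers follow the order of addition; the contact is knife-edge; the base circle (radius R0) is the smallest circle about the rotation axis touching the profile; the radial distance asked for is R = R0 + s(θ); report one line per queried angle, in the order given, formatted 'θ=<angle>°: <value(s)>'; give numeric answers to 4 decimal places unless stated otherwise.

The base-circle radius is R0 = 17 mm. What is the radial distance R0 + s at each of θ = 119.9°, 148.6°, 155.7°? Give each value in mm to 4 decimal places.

seg 1 [0°–53.2°] cycloidal, h=28: full span → s += 28 → s = 28.0000
seg 2 [53.2°–172.3°] simple-harmonic, h=-28: θ=119.9° here. β=66.7, B=119.1. -28/2·(1 − cos(π·0.5600)) = -16.6248 → s = 11.3752
seg 2 [53.2°–172.3°] simple-harmonic, h=-28: θ=148.6° here. β=95.4, B=119.1. -28/2·(1 − cos(π·0.8010)) = -25.3522 → s = 2.6478
seg 2 [53.2°–172.3°] simple-harmonic, h=-28: θ=155.7° here. β=102.5, B=119.1. -28/2·(1 − cos(π·0.8606)) = -26.6792 → s = 1.3208
θ=119.9°: R = R0 + s = 17 + 11.3752 = 28.3752
θ=148.6°: R = R0 + s = 17 + 2.6478 = 19.6478
θ=155.7°: R = R0 + s = 17 + 1.3208 = 18.3208

θ=119.9°: 28.3752
θ=148.6°: 19.6478
θ=155.7°: 18.3208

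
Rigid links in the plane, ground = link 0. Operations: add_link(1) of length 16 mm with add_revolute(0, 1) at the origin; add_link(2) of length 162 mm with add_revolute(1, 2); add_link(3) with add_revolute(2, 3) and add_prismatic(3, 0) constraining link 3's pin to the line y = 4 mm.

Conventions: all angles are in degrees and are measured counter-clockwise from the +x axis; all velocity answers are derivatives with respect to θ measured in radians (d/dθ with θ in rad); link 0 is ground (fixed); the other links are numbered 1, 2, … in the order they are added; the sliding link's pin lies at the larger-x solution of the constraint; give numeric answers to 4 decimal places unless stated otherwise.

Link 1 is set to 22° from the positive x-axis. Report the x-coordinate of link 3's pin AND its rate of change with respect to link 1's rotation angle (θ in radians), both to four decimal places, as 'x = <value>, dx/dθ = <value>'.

geometry: r = 16 mm, L = 162 mm, e = 4 mm
crank pin P = (r cos θ, r sin θ) = (14.834942, 5.993705)
h = r sin θ − e = 5.993705 − 4 = 1.993705
x = r cos θ + √(L² − h²) = 14.834942 + 161.987731 = 176.822673
dx/dθ = −r sin θ − h·r cos θ/√(L² − h²) (θ in radians; h = 1.993705) = -6.176290

x = 176.8227, dx/dθ = -6.1763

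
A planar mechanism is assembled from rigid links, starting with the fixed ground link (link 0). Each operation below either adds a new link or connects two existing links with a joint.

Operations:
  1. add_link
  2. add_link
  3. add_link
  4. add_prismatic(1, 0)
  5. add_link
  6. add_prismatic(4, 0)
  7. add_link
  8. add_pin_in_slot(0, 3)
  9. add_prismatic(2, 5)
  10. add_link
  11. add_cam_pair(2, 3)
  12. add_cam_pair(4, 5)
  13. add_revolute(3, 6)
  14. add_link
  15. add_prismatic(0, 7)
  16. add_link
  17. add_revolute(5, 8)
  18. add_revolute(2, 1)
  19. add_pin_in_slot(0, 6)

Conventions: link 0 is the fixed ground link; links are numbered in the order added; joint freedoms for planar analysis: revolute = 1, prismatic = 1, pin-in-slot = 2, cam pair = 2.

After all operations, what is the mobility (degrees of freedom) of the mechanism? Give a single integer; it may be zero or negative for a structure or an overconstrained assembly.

(L,J1,J2)=(1,0,0); link0 fixed
link1: (2,0,0)
link2: (3,0,0)
link3: (4,0,0)
P 1-0 [J1]: (4,1,0)
link4: (5,1,0)
P 4-0 [J1]: (5,2,0)
link5: (6,2,0)
PS 0-3 [J2]: (6,2,1)
P 2-5 [J1]: (6,3,1)
link6: (7,3,1)
C 2-3 [J2]: (7,3,2)
C 4-5 [J2]: (7,3,3)
R 3-6 [J1]: (7,4,3)
link7: (8,4,3)
P 0-7 [J1]: (8,5,3)
link8: (9,5,3)
R 5-8 [J1]: (9,6,3)
R 2-1 [J1]: (9,7,3)
PS 0-6 [J2]: (9,7,4)
Grübler: 3·8 − 2·7 − 4 = 6

M = 6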